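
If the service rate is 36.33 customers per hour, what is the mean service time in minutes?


Mean service time = 60/mu = 60/36.33 = 1.65 minutes

1.65 minutes


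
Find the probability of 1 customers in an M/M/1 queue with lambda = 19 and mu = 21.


rho = 19/21; P(n) = (1-rho)*rho^n = (1-19/21)*(19/21)^1 = 0.0862

0.0862


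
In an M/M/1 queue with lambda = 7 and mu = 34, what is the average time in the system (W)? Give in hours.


W = 1/(mu - lambda) = 1/(34 - 7) = 0.037 hours

0.037 hours


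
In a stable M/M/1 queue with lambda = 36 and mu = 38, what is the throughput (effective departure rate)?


For a stable queue (lambda < mu), throughput = lambda = 36 per hour

36 per hour


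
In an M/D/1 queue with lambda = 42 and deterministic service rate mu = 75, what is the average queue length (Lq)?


M/D/1: Lq = rho^2 / (2*(1-rho)) where rho = 42/75; Lq = 0.36

0.36


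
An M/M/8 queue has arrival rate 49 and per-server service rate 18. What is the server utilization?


rho = lambda/(c*mu) = 49/(8*18) = 0.3403

0.3403


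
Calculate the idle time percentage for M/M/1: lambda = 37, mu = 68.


Idle fraction = (1 - rho) * 100 = (1 - 37/68) * 100 = 45.6%

45.6%


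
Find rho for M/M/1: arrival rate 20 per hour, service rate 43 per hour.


rho = lambda/mu = 20/43 = 0.4651

0.4651


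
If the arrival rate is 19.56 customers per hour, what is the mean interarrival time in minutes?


Mean interarrival time = 60/lambda = 60/19.56 = 3.07 minutes

3.07 minutes


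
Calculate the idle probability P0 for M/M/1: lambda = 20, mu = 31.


P0 = 1 - rho = 1 - 20/31 = 0.3548

0.3548


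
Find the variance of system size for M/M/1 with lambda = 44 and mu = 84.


rho = 44/84; Var(N) = rho/(1-rho)^2 = 2.31

2.31


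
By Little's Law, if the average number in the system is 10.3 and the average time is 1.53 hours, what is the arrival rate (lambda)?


lambda = L / W = 10.3 / 1.53 = 6.73 per hour

6.73 per hour


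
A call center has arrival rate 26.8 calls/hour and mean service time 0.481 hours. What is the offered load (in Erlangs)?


Offered load a = lambda * E[S] = 26.8 * 0.481 = 12.89 Erlangs

12.89 Erlangs


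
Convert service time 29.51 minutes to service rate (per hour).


mu = 60 / avg_service_time = 60 / 29.51 = 2.03 per hour

2.03 per hour


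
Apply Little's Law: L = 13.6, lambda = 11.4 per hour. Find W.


W = L / lambda = 13.6 / 11.4 = 1.193 hours

1.193 hours


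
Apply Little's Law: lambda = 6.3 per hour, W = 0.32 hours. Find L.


L = lambda * W = 6.3 * 0.32 = 2.02

2.02


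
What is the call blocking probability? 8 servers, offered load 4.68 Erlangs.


B(N,A) = (A^N/N!) / sum(A^k/k!, k=0..N) with N=8, A=4.68 = 0.0557

0.0557


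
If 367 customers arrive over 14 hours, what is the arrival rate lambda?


lambda = total arrivals / time = 367 / 14 = 26.21 per hour

26.21 per hour


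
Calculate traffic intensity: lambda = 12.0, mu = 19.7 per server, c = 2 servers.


rho = lambda / (c * mu) = 12.0 / (2 * 19.7) = 0.3046

0.3046


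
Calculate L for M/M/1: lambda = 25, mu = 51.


rho = 25/51; L = rho/(1-rho) = 0.96

0.96


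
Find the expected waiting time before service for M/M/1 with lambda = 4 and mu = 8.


rho = 4/8; Wq = rho/(mu - lambda) = 0.125 hours

0.125 hours


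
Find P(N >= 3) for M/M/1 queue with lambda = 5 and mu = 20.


P(N >= 3) = rho^3 = (5/20)^3 = 0.0156

0.0156


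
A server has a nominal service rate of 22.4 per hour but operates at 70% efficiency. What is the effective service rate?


Effective rate = mu * efficiency = 22.4 * 0.7 = 15.68 per hour

15.68 per hour


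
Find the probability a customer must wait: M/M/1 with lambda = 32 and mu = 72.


P(wait) = rho = lambda/mu = 32/72 = 0.4444

0.4444


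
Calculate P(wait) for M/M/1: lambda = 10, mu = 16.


P(wait) = rho = lambda/mu = 10/16 = 0.625

0.625


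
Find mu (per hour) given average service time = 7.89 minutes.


mu = 60 / avg_service_time = 60 / 7.89 = 7.6 per hour

7.6 per hour


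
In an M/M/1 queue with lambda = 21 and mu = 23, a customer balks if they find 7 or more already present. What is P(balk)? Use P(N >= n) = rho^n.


P(N >= 7) = rho^7 = (21/23)^7 = 0.529

0.529


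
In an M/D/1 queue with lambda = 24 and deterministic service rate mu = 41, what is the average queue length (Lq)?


M/D/1: Lq = rho^2 / (2*(1-rho)) where rho = 24/41; Lq = 0.41

0.41


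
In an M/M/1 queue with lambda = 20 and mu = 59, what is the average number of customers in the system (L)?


rho = 20/59; L = rho/(1-rho) = 0.51

0.51


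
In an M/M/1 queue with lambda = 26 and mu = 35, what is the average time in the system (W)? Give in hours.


W = 1/(mu - lambda) = 1/(35 - 26) = 0.1111 hours

0.1111 hours


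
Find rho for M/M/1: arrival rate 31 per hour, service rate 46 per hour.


rho = lambda/mu = 31/46 = 0.6739

0.6739


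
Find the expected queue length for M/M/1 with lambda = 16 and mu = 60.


rho = 16/60; Lq = rho^2/(1-rho) = 0.1

0.1


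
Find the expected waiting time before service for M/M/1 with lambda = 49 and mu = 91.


rho = 49/91; Wq = rho/(mu - lambda) = 0.0128 hours

0.0128 hours


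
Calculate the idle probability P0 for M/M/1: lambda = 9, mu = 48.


P0 = 1 - rho = 1 - 9/48 = 0.8125

0.8125


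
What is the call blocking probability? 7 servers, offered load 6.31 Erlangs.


B(N,A) = (A^N/N!) / sum(A^k/k!, k=0..N) with N=7, A=6.31 = 0.2052

0.2052


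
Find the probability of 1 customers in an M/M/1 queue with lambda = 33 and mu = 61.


rho = 33/61; P(n) = (1-rho)*rho^n = (1-33/61)*(33/61)^1 = 0.2483

0.2483


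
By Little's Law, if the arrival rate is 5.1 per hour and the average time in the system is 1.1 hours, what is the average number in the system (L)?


L = lambda * W = 5.1 * 1.1 = 5.61

5.61


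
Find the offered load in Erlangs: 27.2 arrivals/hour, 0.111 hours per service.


Offered load a = lambda * E[S] = 27.2 * 0.111 = 3.02 Erlangs

3.02 Erlangs


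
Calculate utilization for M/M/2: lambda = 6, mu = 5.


rho = lambda/(c*mu) = 6/(2*5) = 0.6

0.6


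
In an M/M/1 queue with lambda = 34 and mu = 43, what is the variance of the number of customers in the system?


rho = 34/43; Var(N) = rho/(1-rho)^2 = 18.05

18.05


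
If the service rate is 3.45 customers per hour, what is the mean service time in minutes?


Mean service time = 60/mu = 60/3.45 = 17.39 minutes

17.39 minutes


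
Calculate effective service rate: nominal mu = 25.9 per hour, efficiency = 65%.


Effective rate = mu * efficiency = 25.9 * 0.65 = 16.84 per hour

16.84 per hour


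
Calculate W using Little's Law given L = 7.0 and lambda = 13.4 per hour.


W = L / lambda = 7.0 / 13.4 = 0.5224 hours

0.5224 hours


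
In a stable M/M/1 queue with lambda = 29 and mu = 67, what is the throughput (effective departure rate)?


For a stable queue (lambda < mu), throughput = lambda = 29 per hour

29 per hour


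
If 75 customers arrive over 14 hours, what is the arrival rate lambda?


lambda = total arrivals / time = 75 / 14 = 5.36 per hour

5.36 per hour


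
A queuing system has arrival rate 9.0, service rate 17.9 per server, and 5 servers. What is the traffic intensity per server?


rho = lambda / (c * mu) = 9.0 / (5 * 17.9) = 0.1006

0.1006


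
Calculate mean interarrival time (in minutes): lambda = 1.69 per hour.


Mean interarrival time = 60/lambda = 60/1.69 = 35.5 minutes

35.5 minutes


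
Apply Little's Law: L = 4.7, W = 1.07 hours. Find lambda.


lambda = L / W = 4.7 / 1.07 = 4.39 per hour

4.39 per hour


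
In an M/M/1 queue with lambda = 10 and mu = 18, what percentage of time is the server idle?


Idle fraction = (1 - rho) * 100 = (1 - 10/18) * 100 = 44.4%

44.4%


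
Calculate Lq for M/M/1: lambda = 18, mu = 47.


rho = 18/47; Lq = rho^2/(1-rho) = 0.24

0.24


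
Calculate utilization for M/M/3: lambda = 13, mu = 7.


rho = lambda/(c*mu) = 13/(3*7) = 0.619

0.619


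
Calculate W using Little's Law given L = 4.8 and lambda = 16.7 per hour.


W = L / lambda = 4.8 / 16.7 = 0.2874 hours

0.2874 hours


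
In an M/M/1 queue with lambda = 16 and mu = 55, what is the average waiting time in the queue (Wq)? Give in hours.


rho = 16/55; Wq = rho/(mu - lambda) = 0.0075 hours

0.0075 hours


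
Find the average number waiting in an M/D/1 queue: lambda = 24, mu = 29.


M/D/1: Lq = rho^2 / (2*(1-rho)) where rho = 24/29; Lq = 1.99

1.99


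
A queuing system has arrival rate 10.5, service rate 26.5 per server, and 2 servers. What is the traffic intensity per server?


rho = lambda / (c * mu) = 10.5 / (2 * 26.5) = 0.1981

0.1981


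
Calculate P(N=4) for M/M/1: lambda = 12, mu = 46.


rho = 12/46; P(n) = (1-rho)*rho^n = (1-12/46)*(12/46)^4 = 0.0034

0.0034


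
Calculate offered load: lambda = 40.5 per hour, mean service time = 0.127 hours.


Offered load a = lambda * E[S] = 40.5 * 0.127 = 5.14 Erlangs

5.14 Erlangs


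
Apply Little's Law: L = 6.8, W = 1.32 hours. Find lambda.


lambda = L / W = 6.8 / 1.32 = 5.15 per hour

5.15 per hour


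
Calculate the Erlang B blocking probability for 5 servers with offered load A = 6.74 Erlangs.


B(N,A) = (A^N/N!) / sum(A^k/k!, k=0..N) with N=5, A=6.74 = 0.409

0.409


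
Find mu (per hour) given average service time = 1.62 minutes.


mu = 60 / avg_service_time = 60 / 1.62 = 37.04 per hour

37.04 per hour


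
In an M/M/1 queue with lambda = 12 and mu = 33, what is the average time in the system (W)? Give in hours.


W = 1/(mu - lambda) = 1/(33 - 12) = 0.0476 hours

0.0476 hours


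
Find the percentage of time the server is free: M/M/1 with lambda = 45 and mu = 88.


Idle fraction = (1 - rho) * 100 = (1 - 45/88) * 100 = 48.9%

48.9%


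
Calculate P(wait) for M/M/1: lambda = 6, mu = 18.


P(wait) = rho = lambda/mu = 6/18 = 0.3333

0.3333


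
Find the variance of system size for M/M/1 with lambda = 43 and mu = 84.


rho = 43/84; Var(N) = rho/(1-rho)^2 = 2.15

2.15


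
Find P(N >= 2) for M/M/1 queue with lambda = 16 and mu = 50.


P(N >= 2) = rho^2 = (16/50)^2 = 0.1024

0.1024


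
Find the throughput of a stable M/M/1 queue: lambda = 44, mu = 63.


For a stable queue (lambda < mu), throughput = lambda = 44 per hour

44 per hour


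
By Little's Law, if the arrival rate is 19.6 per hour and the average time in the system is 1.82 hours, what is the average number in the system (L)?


L = lambda * W = 19.6 * 1.82 = 35.67

35.67


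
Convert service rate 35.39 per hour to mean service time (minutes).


Mean service time = 60/mu = 60/35.39 = 1.7 minutes

1.7 minutes


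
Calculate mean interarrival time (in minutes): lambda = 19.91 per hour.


Mean interarrival time = 60/lambda = 60/19.91 = 3.01 minutes

3.01 minutes


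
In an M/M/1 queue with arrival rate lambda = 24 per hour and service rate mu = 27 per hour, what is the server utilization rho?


rho = lambda/mu = 24/27 = 0.8889

0.8889


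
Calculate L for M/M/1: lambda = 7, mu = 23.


rho = 7/23; L = rho/(1-rho) = 0.44

0.44


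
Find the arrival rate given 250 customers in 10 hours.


lambda = total arrivals / time = 250 / 10 = 25.0 per hour

25.0 per hour


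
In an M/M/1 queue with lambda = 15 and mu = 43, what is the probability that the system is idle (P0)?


P0 = 1 - rho = 1 - 15/43 = 0.6512

0.6512


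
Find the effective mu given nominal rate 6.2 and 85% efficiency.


Effective rate = mu * efficiency = 6.2 * 0.85 = 5.27 per hour

5.27 per hour


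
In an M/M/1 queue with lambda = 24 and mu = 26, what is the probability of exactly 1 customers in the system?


rho = 24/26; P(n) = (1-rho)*rho^n = (1-24/26)*(24/26)^1 = 0.071

0.071


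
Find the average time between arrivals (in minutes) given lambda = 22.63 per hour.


Mean interarrival time = 60/lambda = 60/22.63 = 2.65 minutes

2.65 minutes


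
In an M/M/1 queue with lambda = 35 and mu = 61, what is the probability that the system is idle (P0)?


P0 = 1 - rho = 1 - 35/61 = 0.4262

0.4262


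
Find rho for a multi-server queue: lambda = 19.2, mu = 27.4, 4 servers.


rho = lambda / (c * mu) = 19.2 / (4 * 27.4) = 0.1752

0.1752


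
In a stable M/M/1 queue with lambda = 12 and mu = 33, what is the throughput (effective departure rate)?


For a stable queue (lambda < mu), throughput = lambda = 12 per hour

12 per hour


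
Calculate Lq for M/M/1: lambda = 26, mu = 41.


rho = 26/41; Lq = rho^2/(1-rho) = 1.1

1.1


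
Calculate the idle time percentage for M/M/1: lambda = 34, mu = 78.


Idle fraction = (1 - rho) * 100 = (1 - 34/78) * 100 = 56.4%

56.4%


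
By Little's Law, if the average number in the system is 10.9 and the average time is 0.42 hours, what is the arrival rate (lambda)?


lambda = L / W = 10.9 / 0.42 = 25.95 per hour

25.95 per hour


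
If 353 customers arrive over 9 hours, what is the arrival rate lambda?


lambda = total arrivals / time = 353 / 9 = 39.22 per hour

39.22 per hour


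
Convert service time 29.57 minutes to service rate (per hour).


mu = 60 / avg_service_time = 60 / 29.57 = 2.03 per hour

2.03 per hour


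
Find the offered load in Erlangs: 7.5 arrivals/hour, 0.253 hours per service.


Offered load a = lambda * E[S] = 7.5 * 0.253 = 1.9 Erlangs

1.9 Erlangs


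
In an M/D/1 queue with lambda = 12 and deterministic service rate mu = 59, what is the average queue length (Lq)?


M/D/1: Lq = rho^2 / (2*(1-rho)) where rho = 12/59; Lq = 0.03

0.03


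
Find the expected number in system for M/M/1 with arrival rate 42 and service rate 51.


rho = 42/51; L = rho/(1-rho) = 4.67

4.67


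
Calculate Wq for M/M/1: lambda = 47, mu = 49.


rho = 47/49; Wq = rho/(mu - lambda) = 0.4796 hours

0.4796 hours


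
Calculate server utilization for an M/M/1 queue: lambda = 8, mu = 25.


rho = lambda/mu = 8/25 = 0.32

0.32


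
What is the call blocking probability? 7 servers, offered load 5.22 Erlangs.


B(N,A) = (A^N/N!) / sum(A^k/k!, k=0..N) with N=7, A=5.22 = 0.1345

0.1345


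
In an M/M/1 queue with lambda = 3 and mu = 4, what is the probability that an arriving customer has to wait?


P(wait) = rho = lambda/mu = 3/4 = 0.75

0.75


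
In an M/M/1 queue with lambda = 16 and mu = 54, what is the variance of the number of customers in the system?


rho = 16/54; Var(N) = rho/(1-rho)^2 = 0.6

0.6


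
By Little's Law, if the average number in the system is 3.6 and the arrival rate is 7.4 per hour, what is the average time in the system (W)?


W = L / lambda = 3.6 / 7.4 = 0.4865 hours

0.4865 hours


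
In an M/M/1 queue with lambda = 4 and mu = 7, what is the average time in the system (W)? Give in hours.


W = 1/(mu - lambda) = 1/(7 - 4) = 0.3333 hours

0.3333 hours


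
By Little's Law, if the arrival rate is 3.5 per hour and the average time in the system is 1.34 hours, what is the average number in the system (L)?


L = lambda * W = 3.5 * 1.34 = 4.69

4.69


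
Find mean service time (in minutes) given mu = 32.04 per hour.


Mean service time = 60/mu = 60/32.04 = 1.87 minutes

1.87 minutes


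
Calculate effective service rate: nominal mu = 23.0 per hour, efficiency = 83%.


Effective rate = mu * efficiency = 23.0 * 0.83 = 19.09 per hour

19.09 per hour


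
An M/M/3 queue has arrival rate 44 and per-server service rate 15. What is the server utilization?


rho = lambda/(c*mu) = 44/(3*15) = 0.9778

0.9778


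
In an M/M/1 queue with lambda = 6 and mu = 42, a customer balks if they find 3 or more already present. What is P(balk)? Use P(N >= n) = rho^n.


P(N >= 3) = rho^3 = (6/42)^3 = 0.0029

0.0029


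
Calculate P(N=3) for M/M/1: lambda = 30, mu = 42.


rho = 30/42; P(n) = (1-rho)*rho^n = (1-30/42)*(30/42)^3 = 0.1041

0.1041


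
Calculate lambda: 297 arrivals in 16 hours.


lambda = total arrivals / time = 297 / 16 = 18.56 per hour

18.56 per hour


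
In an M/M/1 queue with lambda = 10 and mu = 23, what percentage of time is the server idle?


Idle fraction = (1 - rho) * 100 = (1 - 10/23) * 100 = 56.5%

56.5%


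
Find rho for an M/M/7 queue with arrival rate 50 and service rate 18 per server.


rho = lambda/(c*mu) = 50/(7*18) = 0.3968

0.3968


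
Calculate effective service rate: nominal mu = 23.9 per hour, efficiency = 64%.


Effective rate = mu * efficiency = 23.9 * 0.64 = 15.3 per hour

15.3 per hour


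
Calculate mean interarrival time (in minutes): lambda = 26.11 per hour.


Mean interarrival time = 60/lambda = 60/26.11 = 2.3 minutes

2.3 minutes


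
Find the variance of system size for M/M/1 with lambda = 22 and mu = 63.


rho = 22/63; Var(N) = rho/(1-rho)^2 = 0.82

0.82


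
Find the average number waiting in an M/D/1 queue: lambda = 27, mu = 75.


M/D/1: Lq = rho^2 / (2*(1-rho)) where rho = 27/75; Lq = 0.1

0.1


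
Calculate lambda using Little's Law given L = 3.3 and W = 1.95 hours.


lambda = L / W = 3.3 / 1.95 = 1.69 per hour

1.69 per hour


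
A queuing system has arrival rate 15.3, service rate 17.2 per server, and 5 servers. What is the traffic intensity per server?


rho = lambda / (c * mu) = 15.3 / (5 * 17.2) = 0.1779

0.1779


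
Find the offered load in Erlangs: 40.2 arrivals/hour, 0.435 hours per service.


Offered load a = lambda * E[S] = 40.2 * 0.435 = 17.49 Erlangs

17.49 Erlangs


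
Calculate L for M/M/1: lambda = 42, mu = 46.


rho = 42/46; L = rho/(1-rho) = 10.5

10.5


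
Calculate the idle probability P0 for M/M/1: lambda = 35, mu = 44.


P0 = 1 - rho = 1 - 35/44 = 0.2045

0.2045


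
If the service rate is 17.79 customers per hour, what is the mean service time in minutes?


Mean service time = 60/mu = 60/17.79 = 3.37 minutes

3.37 minutes


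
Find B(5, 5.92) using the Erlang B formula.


B(N,A) = (A^N/N!) / sum(A^k/k!, k=0..N) with N=5, A=5.92 = 0.3548

0.3548


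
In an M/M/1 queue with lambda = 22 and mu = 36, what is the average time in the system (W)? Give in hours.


W = 1/(mu - lambda) = 1/(36 - 22) = 0.0714 hours

0.0714 hours


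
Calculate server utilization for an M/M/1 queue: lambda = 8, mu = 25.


rho = lambda/mu = 8/25 = 0.32

0.32


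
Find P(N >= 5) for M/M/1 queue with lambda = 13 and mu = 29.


P(N >= 5) = rho^5 = (13/29)^5 = 0.0181

0.0181


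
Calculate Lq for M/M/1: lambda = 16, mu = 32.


rho = 16/32; Lq = rho^2/(1-rho) = 0.5

0.5


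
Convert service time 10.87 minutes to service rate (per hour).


mu = 60 / avg_service_time = 60 / 10.87 = 5.52 per hour

5.52 per hour


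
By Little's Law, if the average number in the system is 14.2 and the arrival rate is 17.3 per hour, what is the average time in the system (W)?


W = L / lambda = 14.2 / 17.3 = 0.8208 hours

0.8208 hours


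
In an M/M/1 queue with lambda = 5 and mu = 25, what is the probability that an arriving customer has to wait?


P(wait) = rho = lambda/mu = 5/25 = 0.2

0.2


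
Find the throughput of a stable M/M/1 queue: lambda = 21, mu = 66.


For a stable queue (lambda < mu), throughput = lambda = 21 per hour

21 per hour


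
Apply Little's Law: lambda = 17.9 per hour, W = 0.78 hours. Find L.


L = lambda * W = 17.9 * 0.78 = 13.96

13.96


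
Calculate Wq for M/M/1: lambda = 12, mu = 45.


rho = 12/45; Wq = rho/(mu - lambda) = 0.0081 hours

0.0081 hours


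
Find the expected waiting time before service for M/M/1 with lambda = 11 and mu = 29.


rho = 11/29; Wq = rho/(mu - lambda) = 0.0211 hours

0.0211 hours


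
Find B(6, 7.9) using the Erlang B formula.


B(N,A) = (A^N/N!) / sum(A^k/k!, k=0..N) with N=6, A=7.9 = 0.3843

0.3843


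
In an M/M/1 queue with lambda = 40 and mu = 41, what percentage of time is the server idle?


Idle fraction = (1 - rho) * 100 = (1 - 40/41) * 100 = 2.4%

2.4%


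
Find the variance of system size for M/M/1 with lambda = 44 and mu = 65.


rho = 44/65; Var(N) = rho/(1-rho)^2 = 6.49

6.49


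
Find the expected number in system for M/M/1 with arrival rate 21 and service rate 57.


rho = 21/57; L = rho/(1-rho) = 0.58

0.58


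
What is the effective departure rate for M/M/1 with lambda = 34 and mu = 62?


For a stable queue (lambda < mu), throughput = lambda = 34 per hour

34 per hour


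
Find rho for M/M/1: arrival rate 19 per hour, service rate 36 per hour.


rho = lambda/mu = 19/36 = 0.5278

0.5278


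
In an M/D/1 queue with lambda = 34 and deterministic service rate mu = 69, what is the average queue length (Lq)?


M/D/1: Lq = rho^2 / (2*(1-rho)) where rho = 34/69; Lq = 0.24

0.24


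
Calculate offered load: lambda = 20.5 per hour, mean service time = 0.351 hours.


Offered load a = lambda * E[S] = 20.5 * 0.351 = 7.2 Erlangs

7.2 Erlangs


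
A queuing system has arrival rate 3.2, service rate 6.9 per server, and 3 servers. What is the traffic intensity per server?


rho = lambda / (c * mu) = 3.2 / (3 * 6.9) = 0.1546

0.1546


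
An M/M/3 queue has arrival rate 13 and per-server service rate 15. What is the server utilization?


rho = lambda/(c*mu) = 13/(3*15) = 0.2889

0.2889


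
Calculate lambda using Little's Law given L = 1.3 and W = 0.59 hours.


lambda = L / W = 1.3 / 0.59 = 2.2 per hour

2.2 per hour


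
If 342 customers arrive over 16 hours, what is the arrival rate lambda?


lambda = total arrivals / time = 342 / 16 = 21.38 per hour

21.38 per hour


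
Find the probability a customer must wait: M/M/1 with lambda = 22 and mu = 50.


P(wait) = rho = lambda/mu = 22/50 = 0.44

0.44


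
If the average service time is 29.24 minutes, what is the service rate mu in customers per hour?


mu = 60 / avg_service_time = 60 / 29.24 = 2.05 per hour

2.05 per hour


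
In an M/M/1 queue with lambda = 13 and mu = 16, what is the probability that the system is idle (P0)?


P0 = 1 - rho = 1 - 13/16 = 0.1875

0.1875


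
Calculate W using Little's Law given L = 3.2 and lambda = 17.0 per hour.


W = L / lambda = 3.2 / 17.0 = 0.1882 hours

0.1882 hours


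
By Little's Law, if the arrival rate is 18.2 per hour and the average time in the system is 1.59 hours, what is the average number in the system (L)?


L = lambda * W = 18.2 * 1.59 = 28.94

28.94


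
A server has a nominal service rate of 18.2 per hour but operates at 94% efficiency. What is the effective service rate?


Effective rate = mu * efficiency = 18.2 * 0.94 = 17.11 per hour

17.11 per hour


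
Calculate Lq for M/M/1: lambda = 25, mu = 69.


rho = 25/69; Lq = rho^2/(1-rho) = 0.21

0.21


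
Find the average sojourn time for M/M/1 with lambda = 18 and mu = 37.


W = 1/(mu - lambda) = 1/(37 - 18) = 0.0526 hours

0.0526 hours


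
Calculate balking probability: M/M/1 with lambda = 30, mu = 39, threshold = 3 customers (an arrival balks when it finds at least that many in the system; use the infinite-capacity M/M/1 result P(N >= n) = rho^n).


P(N >= 3) = rho^3 = (30/39)^3 = 0.4552

0.4552


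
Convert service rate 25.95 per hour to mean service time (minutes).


Mean service time = 60/mu = 60/25.95 = 2.31 minutes

2.31 minutes


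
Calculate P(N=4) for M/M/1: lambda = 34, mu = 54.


rho = 34/54; P(n) = (1-rho)*rho^n = (1-34/54)*(34/54)^4 = 0.0582

0.0582


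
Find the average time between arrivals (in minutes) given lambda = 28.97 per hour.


Mean interarrival time = 60/lambda = 60/28.97 = 2.07 minutes

2.07 minutes


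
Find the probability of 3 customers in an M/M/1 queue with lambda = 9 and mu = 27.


rho = 9/27; P(n) = (1-rho)*rho^n = (1-9/27)*(9/27)^3 = 0.0247

0.0247


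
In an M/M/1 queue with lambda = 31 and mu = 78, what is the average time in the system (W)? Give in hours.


W = 1/(mu - lambda) = 1/(78 - 31) = 0.0213 hours

0.0213 hours


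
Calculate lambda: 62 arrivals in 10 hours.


lambda = total arrivals / time = 62 / 10 = 6.2 per hour

6.2 per hour


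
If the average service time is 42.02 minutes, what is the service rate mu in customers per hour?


mu = 60 / avg_service_time = 60 / 42.02 = 1.43 per hour

1.43 per hour


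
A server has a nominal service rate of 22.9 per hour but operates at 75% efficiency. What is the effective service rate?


Effective rate = mu * efficiency = 22.9 * 0.75 = 17.18 per hour

17.18 per hour


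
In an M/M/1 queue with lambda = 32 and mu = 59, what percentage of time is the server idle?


Idle fraction = (1 - rho) * 100 = (1 - 32/59) * 100 = 45.8%

45.8%


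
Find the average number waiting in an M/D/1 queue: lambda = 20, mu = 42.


M/D/1: Lq = rho^2 / (2*(1-rho)) where rho = 20/42; Lq = 0.22

0.22


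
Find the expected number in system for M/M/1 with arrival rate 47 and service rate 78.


rho = 47/78; L = rho/(1-rho) = 1.52

1.52


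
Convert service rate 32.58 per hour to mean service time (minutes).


Mean service time = 60/mu = 60/32.58 = 1.84 minutes

1.84 minutes


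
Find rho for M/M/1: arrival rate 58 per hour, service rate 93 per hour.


rho = lambda/mu = 58/93 = 0.6237

0.6237


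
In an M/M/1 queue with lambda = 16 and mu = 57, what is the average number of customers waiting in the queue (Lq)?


rho = 16/57; Lq = rho^2/(1-rho) = 0.11

0.11


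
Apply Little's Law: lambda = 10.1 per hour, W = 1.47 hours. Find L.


L = lambda * W = 10.1 * 1.47 = 14.85

14.85


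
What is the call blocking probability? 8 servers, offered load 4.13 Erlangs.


B(N,A) = (A^N/N!) / sum(A^k/k!, k=0..N) with N=8, A=4.13 = 0.0346

0.0346


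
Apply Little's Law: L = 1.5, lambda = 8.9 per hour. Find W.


W = L / lambda = 1.5 / 8.9 = 0.1685 hours

0.1685 hours


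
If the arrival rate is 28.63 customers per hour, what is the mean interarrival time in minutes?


Mean interarrival time = 60/lambda = 60/28.63 = 2.1 minutes

2.1 minutes


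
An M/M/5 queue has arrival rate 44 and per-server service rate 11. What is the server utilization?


rho = lambda/(c*mu) = 44/(5*11) = 0.8

0.8


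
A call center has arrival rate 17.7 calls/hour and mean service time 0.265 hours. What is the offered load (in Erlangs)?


Offered load a = lambda * E[S] = 17.7 * 0.265 = 4.69 Erlangs

4.69 Erlangs


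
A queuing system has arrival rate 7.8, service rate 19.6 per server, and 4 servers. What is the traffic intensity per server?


rho = lambda / (c * mu) = 7.8 / (4 * 19.6) = 0.0995

0.0995


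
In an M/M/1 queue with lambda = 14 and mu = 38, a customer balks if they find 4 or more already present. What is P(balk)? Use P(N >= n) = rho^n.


P(N >= 4) = rho^4 = (14/38)^4 = 0.0184

0.0184


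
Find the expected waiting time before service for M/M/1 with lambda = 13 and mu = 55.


rho = 13/55; Wq = rho/(mu - lambda) = 0.0056 hours

0.0056 hours


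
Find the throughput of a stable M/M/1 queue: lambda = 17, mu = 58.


For a stable queue (lambda < mu), throughput = lambda = 17 per hour

17 per hour


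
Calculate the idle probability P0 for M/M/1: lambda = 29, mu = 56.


P0 = 1 - rho = 1 - 29/56 = 0.4821

0.4821


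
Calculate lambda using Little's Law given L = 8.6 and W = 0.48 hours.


lambda = L / W = 8.6 / 0.48 = 17.92 per hour

17.92 per hour


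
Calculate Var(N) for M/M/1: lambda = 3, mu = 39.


rho = 3/39; Var(N) = rho/(1-rho)^2 = 0.09

0.09


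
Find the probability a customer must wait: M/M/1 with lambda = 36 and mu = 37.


P(wait) = rho = lambda/mu = 36/37 = 0.973

0.973


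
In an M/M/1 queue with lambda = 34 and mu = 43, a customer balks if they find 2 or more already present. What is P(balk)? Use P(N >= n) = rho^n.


P(N >= 2) = rho^2 = (34/43)^2 = 0.6252

0.6252


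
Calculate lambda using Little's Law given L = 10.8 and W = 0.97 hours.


lambda = L / W = 10.8 / 0.97 = 11.13 per hour

11.13 per hour


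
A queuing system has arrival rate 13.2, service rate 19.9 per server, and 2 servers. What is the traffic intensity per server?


rho = lambda / (c * mu) = 13.2 / (2 * 19.9) = 0.3317

0.3317


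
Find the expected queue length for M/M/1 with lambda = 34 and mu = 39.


rho = 34/39; Lq = rho^2/(1-rho) = 5.93

5.93


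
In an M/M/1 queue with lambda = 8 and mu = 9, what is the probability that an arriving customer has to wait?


P(wait) = rho = lambda/mu = 8/9 = 0.8889

0.8889


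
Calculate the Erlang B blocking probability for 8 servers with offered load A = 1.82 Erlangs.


B(N,A) = (A^N/N!) / sum(A^k/k!, k=0..N) with N=8, A=1.82 = 0.0005

0.0005


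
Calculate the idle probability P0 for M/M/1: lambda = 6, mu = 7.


P0 = 1 - rho = 1 - 6/7 = 0.1429

0.1429


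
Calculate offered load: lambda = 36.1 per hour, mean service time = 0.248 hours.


Offered load a = lambda * E[S] = 36.1 * 0.248 = 8.95 Erlangs

8.95 Erlangs


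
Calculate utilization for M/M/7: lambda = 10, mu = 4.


rho = lambda/(c*mu) = 10/(7*4) = 0.3571

0.3571


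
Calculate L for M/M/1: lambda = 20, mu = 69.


rho = 20/69; L = rho/(1-rho) = 0.41

0.41


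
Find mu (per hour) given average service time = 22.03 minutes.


mu = 60 / avg_service_time = 60 / 22.03 = 2.72 per hour

2.72 per hour


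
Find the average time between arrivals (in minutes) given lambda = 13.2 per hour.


Mean interarrival time = 60/lambda = 60/13.2 = 4.55 minutes

4.55 minutes


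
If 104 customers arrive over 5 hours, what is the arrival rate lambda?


lambda = total arrivals / time = 104 / 5 = 20.8 per hour

20.8 per hour


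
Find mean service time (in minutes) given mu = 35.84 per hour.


Mean service time = 60/mu = 60/35.84 = 1.67 minutes

1.67 minutes


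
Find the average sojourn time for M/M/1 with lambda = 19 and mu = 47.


W = 1/(mu - lambda) = 1/(47 - 19) = 0.0357 hours

0.0357 hours


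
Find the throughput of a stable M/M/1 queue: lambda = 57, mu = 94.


For a stable queue (lambda < mu), throughput = lambda = 57 per hour

57 per hour


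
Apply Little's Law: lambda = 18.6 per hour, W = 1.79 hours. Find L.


L = lambda * W = 18.6 * 1.79 = 33.29

33.29


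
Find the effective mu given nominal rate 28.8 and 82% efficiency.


Effective rate = mu * efficiency = 28.8 * 0.82 = 23.62 per hour

23.62 per hour


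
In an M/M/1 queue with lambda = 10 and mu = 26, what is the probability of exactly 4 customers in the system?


rho = 10/26; P(n) = (1-rho)*rho^n = (1-10/26)*(10/26)^4 = 0.0135

0.0135


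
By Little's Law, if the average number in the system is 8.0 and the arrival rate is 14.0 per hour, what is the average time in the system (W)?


W = L / lambda = 8.0 / 14.0 = 0.5714 hours

0.5714 hours


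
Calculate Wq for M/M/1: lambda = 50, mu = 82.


rho = 50/82; Wq = rho/(mu - lambda) = 0.0191 hours

0.0191 hours


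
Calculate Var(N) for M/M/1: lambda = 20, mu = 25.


rho = 20/25; Var(N) = rho/(1-rho)^2 = 20.0

20.0


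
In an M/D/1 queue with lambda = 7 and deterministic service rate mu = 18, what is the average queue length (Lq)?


M/D/1: Lq = rho^2 / (2*(1-rho)) where rho = 7/18; Lq = 0.12

0.12


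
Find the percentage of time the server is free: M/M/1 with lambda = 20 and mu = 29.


Idle fraction = (1 - rho) * 100 = (1 - 20/29) * 100 = 31.0%

31.0%


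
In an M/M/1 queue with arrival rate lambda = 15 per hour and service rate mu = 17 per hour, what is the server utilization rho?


rho = lambda/mu = 15/17 = 0.8824

0.8824


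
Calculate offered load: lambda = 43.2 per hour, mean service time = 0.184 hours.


Offered load a = lambda * E[S] = 43.2 * 0.184 = 7.95 Erlangs

7.95 Erlangs


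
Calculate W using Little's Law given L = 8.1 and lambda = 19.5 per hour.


W = L / lambda = 8.1 / 19.5 = 0.4154 hours

0.4154 hours


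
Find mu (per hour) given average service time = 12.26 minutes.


mu = 60 / avg_service_time = 60 / 12.26 = 4.89 per hour

4.89 per hour


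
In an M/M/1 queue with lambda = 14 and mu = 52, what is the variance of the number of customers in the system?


rho = 14/52; Var(N) = rho/(1-rho)^2 = 0.5

0.5


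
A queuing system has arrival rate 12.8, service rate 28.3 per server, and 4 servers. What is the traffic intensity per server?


rho = lambda / (c * mu) = 12.8 / (4 * 28.3) = 0.1131

0.1131


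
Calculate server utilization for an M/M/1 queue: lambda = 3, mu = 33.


rho = lambda/mu = 3/33 = 0.0909

0.0909


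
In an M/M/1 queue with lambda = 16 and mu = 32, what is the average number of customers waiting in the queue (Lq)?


rho = 16/32; Lq = rho^2/(1-rho) = 0.5

0.5


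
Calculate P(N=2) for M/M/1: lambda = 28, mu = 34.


rho = 28/34; P(n) = (1-rho)*rho^n = (1-28/34)*(28/34)^2 = 0.1197

0.1197


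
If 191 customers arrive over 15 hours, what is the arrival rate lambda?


lambda = total arrivals / time = 191 / 15 = 12.73 per hour

12.73 per hour


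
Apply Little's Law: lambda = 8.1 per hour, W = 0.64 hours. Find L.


L = lambda * W = 8.1 * 0.64 = 5.18

5.18


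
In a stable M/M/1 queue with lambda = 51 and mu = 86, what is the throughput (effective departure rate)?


For a stable queue (lambda < mu), throughput = lambda = 51 per hour

51 per hour


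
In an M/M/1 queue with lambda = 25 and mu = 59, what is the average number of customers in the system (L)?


rho = 25/59; L = rho/(1-rho) = 0.74

0.74


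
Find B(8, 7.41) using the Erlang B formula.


B(N,A) = (A^N/N!) / sum(A^k/k!, k=0..N) with N=8, A=7.41 = 0.2023

0.2023


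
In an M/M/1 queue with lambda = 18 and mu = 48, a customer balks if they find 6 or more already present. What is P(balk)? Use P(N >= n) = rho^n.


P(N >= 6) = rho^6 = (18/48)^6 = 0.0028

0.0028


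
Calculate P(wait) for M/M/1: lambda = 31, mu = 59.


P(wait) = rho = lambda/mu = 31/59 = 0.5254

0.5254


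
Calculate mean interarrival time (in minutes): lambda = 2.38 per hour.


Mean interarrival time = 60/lambda = 60/2.38 = 25.21 minutes

25.21 minutes


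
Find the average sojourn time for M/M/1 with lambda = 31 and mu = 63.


W = 1/(mu - lambda) = 1/(63 - 31) = 0.0313 hours

0.0313 hours


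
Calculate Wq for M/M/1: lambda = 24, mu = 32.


rho = 24/32; Wq = rho/(mu - lambda) = 0.0938 hours

0.0938 hours


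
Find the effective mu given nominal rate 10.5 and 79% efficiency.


Effective rate = mu * efficiency = 10.5 * 0.79 = 8.3 per hour

8.3 per hour


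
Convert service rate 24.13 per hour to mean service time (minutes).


Mean service time = 60/mu = 60/24.13 = 2.49 minutes

2.49 minutes


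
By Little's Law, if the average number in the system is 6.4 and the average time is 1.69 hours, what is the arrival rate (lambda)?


lambda = L / W = 6.4 / 1.69 = 3.79 per hour

3.79 per hour


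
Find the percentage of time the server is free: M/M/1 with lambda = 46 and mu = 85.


Idle fraction = (1 - rho) * 100 = (1 - 46/85) * 100 = 45.9%

45.9%


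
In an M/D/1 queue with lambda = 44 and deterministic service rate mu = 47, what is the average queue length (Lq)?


M/D/1: Lq = rho^2 / (2*(1-rho)) where rho = 44/47; Lq = 6.87

6.87


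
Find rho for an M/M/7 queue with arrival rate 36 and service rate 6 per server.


rho = lambda/(c*mu) = 36/(7*6) = 0.8571

0.8571


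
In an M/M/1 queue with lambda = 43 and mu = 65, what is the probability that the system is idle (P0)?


P0 = 1 - rho = 1 - 43/65 = 0.3385

0.3385


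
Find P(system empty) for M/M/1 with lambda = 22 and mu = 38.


P0 = 1 - rho = 1 - 22/38 = 0.4211

0.4211


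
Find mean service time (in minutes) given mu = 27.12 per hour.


Mean service time = 60/mu = 60/27.12 = 2.21 minutes

2.21 minutes


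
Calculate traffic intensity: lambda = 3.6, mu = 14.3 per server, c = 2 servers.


rho = lambda / (c * mu) = 3.6 / (2 * 14.3) = 0.1259

0.1259


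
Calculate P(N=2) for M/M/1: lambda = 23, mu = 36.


rho = 23/36; P(n) = (1-rho)*rho^n = (1-23/36)*(23/36)^2 = 0.1474

0.1474


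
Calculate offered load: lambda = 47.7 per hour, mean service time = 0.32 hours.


Offered load a = lambda * E[S] = 47.7 * 0.32 = 15.26 Erlangs

15.26 Erlangs


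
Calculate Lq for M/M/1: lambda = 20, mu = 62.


rho = 20/62; Lq = rho^2/(1-rho) = 0.15

0.15


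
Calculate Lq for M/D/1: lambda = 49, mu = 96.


M/D/1: Lq = rho^2 / (2*(1-rho)) where rho = 49/96; Lq = 0.27

0.27


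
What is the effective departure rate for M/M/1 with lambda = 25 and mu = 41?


For a stable queue (lambda < mu), throughput = lambda = 25 per hour

25 per hour


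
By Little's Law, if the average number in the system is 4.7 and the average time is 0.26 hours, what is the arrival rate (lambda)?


lambda = L / W = 4.7 / 0.26 = 18.08 per hour

18.08 per hour


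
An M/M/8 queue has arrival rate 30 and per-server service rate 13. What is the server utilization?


rho = lambda/(c*mu) = 30/(8*13) = 0.2885

0.2885


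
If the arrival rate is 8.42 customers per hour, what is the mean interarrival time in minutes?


Mean interarrival time = 60/lambda = 60/8.42 = 7.13 minutes

7.13 minutes


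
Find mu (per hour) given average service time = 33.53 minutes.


mu = 60 / avg_service_time = 60 / 33.53 = 1.79 per hour

1.79 per hour


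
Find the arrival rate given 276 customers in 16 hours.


lambda = total arrivals / time = 276 / 16 = 17.25 per hour

17.25 per hour


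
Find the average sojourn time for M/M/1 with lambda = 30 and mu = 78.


W = 1/(mu - lambda) = 1/(78 - 30) = 0.0208 hours

0.0208 hours


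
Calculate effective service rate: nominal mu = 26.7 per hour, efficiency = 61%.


Effective rate = mu * efficiency = 26.7 * 0.61 = 16.29 per hour

16.29 per hour


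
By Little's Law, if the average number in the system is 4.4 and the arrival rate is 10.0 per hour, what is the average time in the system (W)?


W = L / lambda = 4.4 / 10.0 = 0.44 hours

0.44 hours


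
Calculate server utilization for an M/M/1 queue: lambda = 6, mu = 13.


rho = lambda/mu = 6/13 = 0.4615

0.4615


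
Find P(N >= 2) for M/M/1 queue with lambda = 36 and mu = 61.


P(N >= 2) = rho^2 = (36/61)^2 = 0.3483

0.3483


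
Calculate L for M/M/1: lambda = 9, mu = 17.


rho = 9/17; L = rho/(1-rho) = 1.13

1.13


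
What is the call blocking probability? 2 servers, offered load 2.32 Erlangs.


B(N,A) = (A^N/N!) / sum(A^k/k!, k=0..N) with N=2, A=2.32 = 0.4477

0.4477


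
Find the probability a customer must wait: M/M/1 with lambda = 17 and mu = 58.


P(wait) = rho = lambda/mu = 17/58 = 0.2931

0.2931


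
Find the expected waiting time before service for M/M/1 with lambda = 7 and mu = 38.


rho = 7/38; Wq = rho/(mu - lambda) = 0.0059 hours

0.0059 hours


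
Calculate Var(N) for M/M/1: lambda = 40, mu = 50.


rho = 40/50; Var(N) = rho/(1-rho)^2 = 20.0

20.0


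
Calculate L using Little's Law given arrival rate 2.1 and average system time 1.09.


L = lambda * W = 2.1 * 1.09 = 2.29

2.29


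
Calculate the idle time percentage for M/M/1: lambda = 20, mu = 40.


Idle fraction = (1 - rho) * 100 = (1 - 20/40) * 100 = 50.0%

50.0%


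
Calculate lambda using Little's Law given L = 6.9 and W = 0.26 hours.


lambda = L / W = 6.9 / 0.26 = 26.54 per hour

26.54 per hour
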